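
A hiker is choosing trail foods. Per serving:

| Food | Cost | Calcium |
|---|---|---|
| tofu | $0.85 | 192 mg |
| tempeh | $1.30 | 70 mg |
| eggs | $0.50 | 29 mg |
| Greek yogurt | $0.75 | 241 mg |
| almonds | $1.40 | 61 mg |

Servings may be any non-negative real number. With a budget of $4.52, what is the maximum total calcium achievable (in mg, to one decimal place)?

1452.4 mg

Calcium per dollar: Greek yogurt 321.3, tofu 225.9, eggs 58, tempeh 53.85, almonds 43.57.
With no serving limits, spend the whole cost allowance on Greek yogurt: $4.52 / $0.75 × 241 mg = 1452.4 mg.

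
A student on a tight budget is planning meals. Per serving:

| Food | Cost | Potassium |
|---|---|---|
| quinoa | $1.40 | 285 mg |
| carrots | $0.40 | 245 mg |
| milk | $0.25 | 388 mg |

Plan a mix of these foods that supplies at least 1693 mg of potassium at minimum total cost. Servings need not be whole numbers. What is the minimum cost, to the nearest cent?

Cost per mg of potassium: milk $0.0006, carrots $0.0016, quinoa $0.0049.
With no serving limits, use only milk: 1693 mg / 388 mg = 4.363 servings × $0.25 = $1.09.

$1.09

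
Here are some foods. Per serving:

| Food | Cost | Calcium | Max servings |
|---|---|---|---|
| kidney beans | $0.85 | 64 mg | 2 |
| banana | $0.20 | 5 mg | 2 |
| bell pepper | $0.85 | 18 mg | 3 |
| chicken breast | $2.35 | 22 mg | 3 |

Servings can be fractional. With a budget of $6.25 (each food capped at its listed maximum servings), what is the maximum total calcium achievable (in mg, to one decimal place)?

Calcium per dollar: kidney beans 75.29, banana 25, bell pepper 21.18, chicken breast 9.362.
Take 2 servings of kidney beans: spends $1.70, +128.0 mg calcium (running total 128.0 mg).
Take 2 servings of banana: spends $0.40, +10.0 mg calcium (running total 138.0 mg).
Take 3 servings of bell pepper: spends $2.55, +54.0 mg calcium (running total 192.0 mg).
Take 0.6809 servings of chicken breast: spends $1.60, +15.0 mg calcium (running total 207.0 mg).
Filling greedily by calcium-per-dollar is optimal for one linear limit, giving 207.0 mg.

207.0 mg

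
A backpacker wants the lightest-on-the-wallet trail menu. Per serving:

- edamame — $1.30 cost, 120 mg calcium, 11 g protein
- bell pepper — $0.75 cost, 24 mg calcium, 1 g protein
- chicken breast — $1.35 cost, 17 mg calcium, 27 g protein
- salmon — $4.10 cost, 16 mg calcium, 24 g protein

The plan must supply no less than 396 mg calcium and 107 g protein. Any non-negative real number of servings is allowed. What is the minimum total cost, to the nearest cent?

$7.53

Minimising a linear cost over {calcium ≥ 396, protein ≥ 107, servings ≥ 0} — the optimum is at a vertex, using one or two foods.
edamame only: max(396/120, 107/11) = 9.727 servings → $12.65.
bell pepper only: max(396/24, 107/1) = 107 servings → $80.25.
chicken breast only: max(396/17, 107/27) = 23.29 servings → $31.45.
salmon only: max(396/16, 107/24) = 24.75 servings → $101.47.
edamame + bell pepper: intersection lies outside the first quadrant.
edamame + chicken breast with both tight: 2.906 servings and 2.779 servings → $7.53.
edamame + salmon with both tight: 2.882 servings and 3.138 servings → $16.61.
bell pepper + chicken breast with both tight: 14.06 servings and 3.442 servings → $15.19.
bell pepper + salmon with both tight: 13.91 servings and 3.879 servings → $26.34.
chicken breast + salmon: the both-tight solution has a negative serving — not a feasible corner.
Cheapest feasible corner: $7.53.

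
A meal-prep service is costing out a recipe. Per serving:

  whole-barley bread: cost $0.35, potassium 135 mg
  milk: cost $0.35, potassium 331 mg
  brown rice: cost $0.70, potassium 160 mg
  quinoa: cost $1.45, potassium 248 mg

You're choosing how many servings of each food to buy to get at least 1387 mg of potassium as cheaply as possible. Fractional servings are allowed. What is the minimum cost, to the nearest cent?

$1.47

Cost per mg of potassium: milk $0.0011, whole-barley bread $0.0026, brown rice $0.0044, quinoa $0.0058.
With no serving limits, use only milk: 1387 mg / 331 mg = 4.19 servings × $0.35 = $1.47.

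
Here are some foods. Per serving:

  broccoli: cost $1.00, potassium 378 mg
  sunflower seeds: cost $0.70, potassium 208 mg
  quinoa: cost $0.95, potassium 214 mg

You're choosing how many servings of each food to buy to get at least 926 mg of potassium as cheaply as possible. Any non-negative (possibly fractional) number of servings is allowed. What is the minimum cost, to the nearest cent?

Cost per mg of potassium: broccoli $0.0026, sunflower seeds $0.0034, quinoa $0.0044.
With no serving limits, use only broccoli: 926 mg / 378 mg = 2.45 servings × $1.00 = $2.45.

$2.45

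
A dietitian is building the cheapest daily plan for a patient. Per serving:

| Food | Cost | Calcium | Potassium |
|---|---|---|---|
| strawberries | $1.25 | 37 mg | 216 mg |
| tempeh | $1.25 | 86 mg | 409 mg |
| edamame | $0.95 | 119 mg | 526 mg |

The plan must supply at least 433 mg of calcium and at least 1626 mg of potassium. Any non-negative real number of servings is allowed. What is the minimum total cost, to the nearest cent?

$3.46

At the optimum either one food covers both requirements or two foods hit both targets exactly; no other combination can be cheaper.
strawberries only: max(433/37, 1626/216) = 11.7 servings → $14.63.
tempeh only: max(433/86, 1626/409) = 5.035 servings → $6.29.
edamame only: max(433/119, 1626/526) = 3.639 servings → $3.46.
strawberries + tempeh with both targets exact would need a negative amount; discard.
strawberries + edamame: intersection lies outside the first quadrant.
tempeh + edamame: intersection lies outside the first quadrant.
So the least-cost plan costs $3.46.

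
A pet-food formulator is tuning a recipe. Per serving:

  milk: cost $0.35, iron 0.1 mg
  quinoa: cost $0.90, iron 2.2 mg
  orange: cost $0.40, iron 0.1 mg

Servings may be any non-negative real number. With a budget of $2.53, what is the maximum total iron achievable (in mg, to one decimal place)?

6.2 mg

Iron per dollar: quinoa 2.444, milk 0.2857, orange 0.25.
With no serving limits, spend the whole cost allowance on quinoa: $2.53 / $0.90 × 2.2 mg = 6.2 mg.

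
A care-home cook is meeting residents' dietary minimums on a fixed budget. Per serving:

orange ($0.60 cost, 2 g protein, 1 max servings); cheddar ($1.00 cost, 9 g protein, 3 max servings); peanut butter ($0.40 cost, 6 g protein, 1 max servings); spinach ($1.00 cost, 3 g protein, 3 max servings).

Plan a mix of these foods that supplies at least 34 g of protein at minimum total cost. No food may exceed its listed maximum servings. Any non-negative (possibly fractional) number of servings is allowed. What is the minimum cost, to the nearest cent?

$3.70

Cost per g of protein: peanut butter $0.0667, cheddar $0.1111, orange $0.3000, spinach $0.3333.
Take 1 serving of peanut butter: +6.0 g protein for $0.40 (total $0.40, still need 28.0 g).
Take 3 servings of cheddar: +27.0 g protein for $3.00 (total $3.40, still need 1.0 g).
Take 0.5 servings of orange: +1.0 g protein for $0.30 (total $3.70, still need 0.0 g).
Greedy by cheapest-per-g is optimal for a single linear constraint, so the minimum cost is $3.70.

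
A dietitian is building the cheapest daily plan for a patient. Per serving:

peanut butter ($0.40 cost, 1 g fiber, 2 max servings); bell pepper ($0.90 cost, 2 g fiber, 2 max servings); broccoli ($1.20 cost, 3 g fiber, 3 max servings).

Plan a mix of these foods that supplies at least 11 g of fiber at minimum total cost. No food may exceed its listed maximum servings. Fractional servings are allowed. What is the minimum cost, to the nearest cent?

$4.40

Cost per g of fiber: peanut butter $0.4000, broccoli $0.4000, bell pepper $0.4500.
Take 2 servings of peanut butter: +2.0 g fiber for $0.80 (total $0.80, still need 9.0 g).
Take 3 servings of broccoli: +9.0 g fiber for $3.60 (total $4.40, still need 0.0 g).
Greedy by cheapest-per-g is optimal for a single linear constraint, so the minimum cost is $4.40.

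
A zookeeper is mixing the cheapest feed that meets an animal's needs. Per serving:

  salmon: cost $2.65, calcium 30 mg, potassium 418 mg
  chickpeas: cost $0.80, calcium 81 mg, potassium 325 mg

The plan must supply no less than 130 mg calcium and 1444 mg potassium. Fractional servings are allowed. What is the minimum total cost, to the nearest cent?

$3.55

salmon only: max(130/30, 1444/418) = 4.333 servings → $11.48.
chickpeas only: max(130/81, 1444/325) = 4.443 servings → $3.55.
salmon + chickpeas with both tight: 3.099 servings and 0.4571 servings → $8.58.
So the least-cost plan costs $3.55.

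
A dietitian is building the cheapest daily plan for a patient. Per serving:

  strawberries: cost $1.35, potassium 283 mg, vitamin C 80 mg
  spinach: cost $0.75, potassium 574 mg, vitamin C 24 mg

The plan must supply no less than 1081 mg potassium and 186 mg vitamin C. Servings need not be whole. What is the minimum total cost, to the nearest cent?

$3.44

A basic optimal solution has at most two foods positive. Try each food alone and each pair with both targets met exactly.
strawberries only: max(1081/283, 186/80) = 3.82 servings → $5.16.
spinach only: max(1081/574, 186/24) = 7.75 servings → $5.81.
strawberries + spinach with both tight: 2.066 servings and 0.8649 servings → $3.44.
So the least-cost plan costs $3.44.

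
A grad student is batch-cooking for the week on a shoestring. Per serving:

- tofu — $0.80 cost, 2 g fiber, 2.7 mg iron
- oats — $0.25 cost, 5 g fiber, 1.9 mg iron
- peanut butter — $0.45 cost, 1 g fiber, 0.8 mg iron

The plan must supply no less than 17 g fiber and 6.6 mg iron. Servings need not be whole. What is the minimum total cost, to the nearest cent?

$0.87

At the optimum either one food covers both requirements or two foods hit both targets exactly; no other combination can be cheaper.
tofu only: max(17/2, 6.6/2.7) = 8.5 servings → $6.80.
oats only: max(17/5, 6.6/1.9) = 3.474 servings → $0.87.
peanut butter only: max(17/1, 6.6/0.8) = 17 servings → $7.65.
tofu + oats with both tight: 0.07216 servings and 3.371 servings → $0.90.
tofu + peanut butter: intersection lies outside the first quadrant.
oats + peanut butter with both tight: 3.333 servings and 0.3333 servings → $0.98.
The minimum over all feasible corners is $0.87.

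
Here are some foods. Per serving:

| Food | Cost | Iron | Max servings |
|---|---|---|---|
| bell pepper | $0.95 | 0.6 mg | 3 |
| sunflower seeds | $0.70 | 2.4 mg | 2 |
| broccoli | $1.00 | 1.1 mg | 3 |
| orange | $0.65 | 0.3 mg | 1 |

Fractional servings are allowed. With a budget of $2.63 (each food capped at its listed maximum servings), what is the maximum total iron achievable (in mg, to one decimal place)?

Iron per dollar: sunflower seeds 3.429, broccoli 1.1, bell pepper 0.6316, orange 0.4615.
Take 2 servings of sunflower seeds: spends $1.40, +4.8 mg iron (running total 4.8 mg).
Take 1.23 servings of broccoli: spends $1.23, +1.4 mg iron (running total 6.2 mg).
Greedy by best ratio exhausts the cost allowance optimally: 6.2 mg.

6.2 mg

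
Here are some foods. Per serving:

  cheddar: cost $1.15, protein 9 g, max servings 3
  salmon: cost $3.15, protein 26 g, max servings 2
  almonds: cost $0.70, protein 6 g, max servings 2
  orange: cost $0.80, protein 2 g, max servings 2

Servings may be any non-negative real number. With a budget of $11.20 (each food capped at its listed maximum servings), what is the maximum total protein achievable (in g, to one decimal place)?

Protein per dollar: almonds 8.571, salmon 8.254, cheddar 7.826, orange 2.5.
Take 2 servings of almonds: spends $1.40, +12.0 g protein (running total 12.0 g).
Take 2 servings of salmon: spends $6.30, +52.0 g protein (running total 64.0 g).
Take 3 servings of cheddar: spends $3.45, +27.0 g protein (running total 91.0 g).
Take 0.0625 servings of orange: spends $0.05, +0.1 g protein (running total 91.1 g).
Greedy by best ratio exhausts the cost allowance optimally: 91.1 g.

91.1 g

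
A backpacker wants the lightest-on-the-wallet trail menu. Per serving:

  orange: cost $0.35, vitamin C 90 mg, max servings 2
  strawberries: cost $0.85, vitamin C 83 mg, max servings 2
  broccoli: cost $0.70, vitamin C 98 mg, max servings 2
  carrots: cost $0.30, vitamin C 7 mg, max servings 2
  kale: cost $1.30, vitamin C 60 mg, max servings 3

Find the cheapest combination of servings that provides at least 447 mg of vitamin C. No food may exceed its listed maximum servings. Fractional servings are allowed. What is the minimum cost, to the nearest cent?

$2.83

Cost per mg of vitamin C: orange $0.0039, broccoli $0.0071, strawberries $0.0102, kale $0.0217, carrots $0.0429.
Take 2 servings of orange: +180.0 mg vitamin C for $0.70 (total $0.70, still need 267.0 mg).
Take 2 servings of broccoli: +196.0 mg vitamin C for $1.40 (total $2.10, still need 71.0 mg).
Take 0.8554 servings of strawberries: +71.0 mg vitamin C for $0.73 (total $2.83, still need 0.0 mg).
Greedy by cheapest-per-mg is optimal for a single linear constraint, so the minimum cost is $2.83.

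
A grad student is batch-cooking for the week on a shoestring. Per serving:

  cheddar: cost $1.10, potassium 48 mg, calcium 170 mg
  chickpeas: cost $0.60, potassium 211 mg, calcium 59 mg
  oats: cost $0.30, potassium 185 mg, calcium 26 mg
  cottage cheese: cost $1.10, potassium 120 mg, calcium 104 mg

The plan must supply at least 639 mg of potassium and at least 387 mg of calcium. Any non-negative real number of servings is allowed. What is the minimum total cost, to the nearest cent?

cheddar only: max(639/48, 387/170) = 13.31 servings → $14.64.
chickpeas only: max(639/211, 387/59) = 6.559 servings → $3.94.
oats only: max(639/185, 387/26) = 14.88 servings → $4.47.
cottage cheese only: max(639/120, 387/104) = 5.325 servings → $5.86.
cheddar + chickpeas with both tight: 1.33 servings and 2.726 servings → $3.10.
cheddar + oats with both tight: 1.82 servings and 2.982 servings → $2.90.
cheddar + cottage cheese with both targets exact would need a negative amount; discard.
chickpeas + oats with both targets exact would need a negative amount; discard.
chickpeas + cottage cheese with both tight: 1.347 servings and 2.957 servings → $4.06.
oats + cottage cheese with both tight: 1.242 servings and 3.411 servings → $4.12.
Cheapest feasible corner: $2.90.

$2.90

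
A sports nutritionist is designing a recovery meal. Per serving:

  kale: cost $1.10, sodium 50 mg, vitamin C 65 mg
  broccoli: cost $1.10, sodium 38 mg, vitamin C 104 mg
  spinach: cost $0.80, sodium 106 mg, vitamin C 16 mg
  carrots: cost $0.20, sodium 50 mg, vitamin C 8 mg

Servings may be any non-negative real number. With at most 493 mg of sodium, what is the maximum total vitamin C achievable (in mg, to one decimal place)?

1349.3 mg

Vitamin C per mg sodium: broccoli 2.737, kale 1.3, carrots 0.16, spinach 0.1509.
With no serving limits, spend the whole sodium allowance on broccoli: 493 mg / 38 mg × 104 mg = 1349.3 mg.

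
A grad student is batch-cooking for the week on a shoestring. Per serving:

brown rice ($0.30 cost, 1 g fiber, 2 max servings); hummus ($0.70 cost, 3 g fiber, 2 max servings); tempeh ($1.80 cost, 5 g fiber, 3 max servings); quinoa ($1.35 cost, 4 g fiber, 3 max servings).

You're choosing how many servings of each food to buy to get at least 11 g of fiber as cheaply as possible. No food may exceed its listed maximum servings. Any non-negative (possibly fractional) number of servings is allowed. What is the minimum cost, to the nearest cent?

$3.01

Cost per g of fiber: hummus $0.2333, brown rice $0.3000, quinoa $0.3375, tempeh $0.3600.
Take 2 servings of hummus: +6.0 g fiber for $1.40 (total $1.40, still need 5.0 g).
Take 2 servings of brown rice: +2.0 g fiber for $0.60 (total $2.00, still need 3.0 g).
Take 0.75 servings of quinoa: +3.0 g fiber for $1.01 (total $3.01, still need 0.0 g).
Filling from the cheapest source first is optimal under one linear minimum: $3.01.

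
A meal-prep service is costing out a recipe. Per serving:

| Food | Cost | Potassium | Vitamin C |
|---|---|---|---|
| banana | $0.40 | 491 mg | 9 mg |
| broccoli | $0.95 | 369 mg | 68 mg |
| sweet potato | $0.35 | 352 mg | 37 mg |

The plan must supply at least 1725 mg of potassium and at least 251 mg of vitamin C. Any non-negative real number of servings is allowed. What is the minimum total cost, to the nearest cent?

Minimising a linear cost over {potassium ≥ 1725, vitamin C ≥ 251, servings ≥ 0} — the optimum is at a vertex, using one or two foods.
banana only: max(1725/491, 251/9) = 27.89 servings → $11.16.
broccoli only: max(1725/369, 251/68) = 4.675 servings → $4.44.
sweet potato only: max(1725/352, 251/37) = 6.784 servings → $2.37.
banana + broccoli with both tight: 0.8209 servings and 3.583 servings → $3.73.
banana + sweet potato with both targets exact would need a negative amount; discard.
broccoli + sweet potato with both tight: 2.385 servings and 2.4 servings → $3.11.
The minimum over all feasible corners is $2.37.

$2.37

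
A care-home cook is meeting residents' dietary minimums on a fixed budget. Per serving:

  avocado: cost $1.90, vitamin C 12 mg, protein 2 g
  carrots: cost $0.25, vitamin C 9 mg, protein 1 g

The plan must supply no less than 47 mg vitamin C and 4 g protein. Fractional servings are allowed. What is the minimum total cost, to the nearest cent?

$1.31

Compare the cost at each extreme point of the feasible region.
avocado only: max(47/12, 4/2) = 3.917 servings → $7.44.
carrots only: max(47/9, 4/1) = 5.222 servings → $1.31.
avocado + carrots: the both-tight solution has a negative serving — not a feasible corner.
Cheapest feasible corner: $1.31.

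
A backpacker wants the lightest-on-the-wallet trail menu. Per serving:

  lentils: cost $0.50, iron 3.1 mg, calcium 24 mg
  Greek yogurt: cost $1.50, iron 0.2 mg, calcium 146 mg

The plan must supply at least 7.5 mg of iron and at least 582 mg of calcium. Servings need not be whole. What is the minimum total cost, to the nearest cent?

$6.53

For a min-cost LP with two ≥-constraints, a basic feasible solution has at most two positive variables.
lentils only: max(7.5/3.1, 582/24) = 24.25 servings → $12.12.
Greek yogurt only: max(7.5/0.2, 582/146) = 37.5 servings → $56.25.
lentils + Greek yogurt with both tight: 2.185 servings and 3.627 servings → $6.53.
So the least-cost plan costs $6.53.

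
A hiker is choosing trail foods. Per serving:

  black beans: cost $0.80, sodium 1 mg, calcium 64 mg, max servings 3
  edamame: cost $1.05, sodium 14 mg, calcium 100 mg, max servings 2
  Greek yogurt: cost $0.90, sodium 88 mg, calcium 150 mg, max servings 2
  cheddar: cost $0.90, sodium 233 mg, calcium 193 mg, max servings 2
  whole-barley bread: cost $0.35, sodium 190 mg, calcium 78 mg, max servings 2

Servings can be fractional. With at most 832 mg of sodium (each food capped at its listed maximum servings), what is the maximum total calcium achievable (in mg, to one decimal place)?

Calcium per mg sodium: black beans 64, edamame 7.143, Greek yogurt 1.705, cheddar 0.8283, whole-barley bread 0.4105.
Take 3 servings of black beans: uses 3 mg sodium, +192.0 mg calcium (running total 192.0 mg).
Take 2 servings of edamame: uses 28 mg sodium, +200.0 mg calcium (running total 392.0 mg).
Take 2 servings of Greek yogurt: uses 176 mg sodium, +300.0 mg calcium (running total 692.0 mg).
Take 2 servings of cheddar: uses 466 mg sodium, +386.0 mg calcium (running total 1078.0 mg).
Take 0.8368 servings of whole-barley bread: uses 159 mg sodium, +65.3 mg calcium (running total 1143.3 mg).
Greedy by best ratio exhausts the sodium allowance optimally: 1143.3 mg.

1143.3 mg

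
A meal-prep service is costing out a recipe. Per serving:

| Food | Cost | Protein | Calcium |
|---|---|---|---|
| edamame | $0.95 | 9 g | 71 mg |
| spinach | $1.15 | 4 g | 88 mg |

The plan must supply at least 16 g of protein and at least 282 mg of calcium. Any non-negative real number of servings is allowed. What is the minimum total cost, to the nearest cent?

$3.70

At the optimum either one food covers both requirements or two foods hit both targets exactly; no other combination can be cheaper.
edamame only: max(16/9, 282/71) = 3.972 servings → $3.77.
spinach only: max(16/4, 282/88) = 4 servings → $4.60.
edamame + spinach with both tight: 0.5512 servings and 2.76 servings → $3.70.
The minimum over all feasible corners is $3.70.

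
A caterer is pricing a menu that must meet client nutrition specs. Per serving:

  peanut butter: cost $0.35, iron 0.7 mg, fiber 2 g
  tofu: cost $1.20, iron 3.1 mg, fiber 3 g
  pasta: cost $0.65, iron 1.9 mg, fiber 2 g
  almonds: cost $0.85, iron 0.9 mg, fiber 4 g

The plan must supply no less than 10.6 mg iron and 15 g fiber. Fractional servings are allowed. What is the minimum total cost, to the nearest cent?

Minimising a linear cost over {iron ≥ 10.6, fiber ≥ 15, servings ≥ 0} — the optimum is at a vertex, using one or two foods.
peanut butter only: max(10.6/0.7, 15/2) = 15.14 servings → $5.30.
tofu only: max(10.6/3.1, 15/3) = 5 servings → $6.00.
pasta only: max(10.6/1.9, 15/2) = 7.5 servings → $4.88.
almonds only: max(10.6/0.9, 15/4) = 11.78 servings → $10.01.
peanut butter + tofu with both tight: 3.585 servings and 2.61 servings → $4.39.
peanut butter + pasta with both tight: 3.042 servings and 4.458 servings → $3.96.
peanut butter + almonds: intersection lies outside the first quadrant.
tofu + pasta with both targets exact would need a negative amount; discard.
tofu + almonds with both tight: 2.979 servings and 1.515 servings → $4.86.
pasta + almonds with both tight: 4.983 servings and 1.259 servings → $4.31.
So the least-cost plan costs $3.96.

$3.96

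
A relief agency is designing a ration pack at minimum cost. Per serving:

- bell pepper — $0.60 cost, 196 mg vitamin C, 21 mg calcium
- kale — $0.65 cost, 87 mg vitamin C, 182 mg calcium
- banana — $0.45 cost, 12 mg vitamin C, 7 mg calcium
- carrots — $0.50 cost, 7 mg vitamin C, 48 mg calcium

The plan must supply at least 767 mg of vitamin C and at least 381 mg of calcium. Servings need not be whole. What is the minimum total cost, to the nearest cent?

$3.01

Two binding constraints pin down two serving amounts, so the optimal mix uses at most two foods. The candidates are each food alone (scaled to the tighter of vitamin C/calcium) and each pair with both constraints tight.
bell pepper only: max(767/196, 381/21) = 18.14 servings → $10.89.
kale only: max(767/87, 381/182) = 8.816 servings → $5.73.
banana only: max(767/12, 381/7) = 63.92 servings → $28.76.
carrots only: max(767/7, 381/48) = 109.6 servings → $54.79.
bell pepper + kale with both tight: 3.145 servings and 1.731 servings → $3.01.
bell pepper + banana with both tight: 0.7116 servings and 52.29 servings → $23.96.
bell pepper + carrots with both tight: 3.687 servings and 6.324 servings → $5.37.
kale + banana: intersection lies outside the first quadrant.
kale + carrots with both targets exact would need a negative amount; discard.
banana + carrots: the both-tight solution has a negative serving — not a feasible corner.
Cheapest feasible corner: $3.01.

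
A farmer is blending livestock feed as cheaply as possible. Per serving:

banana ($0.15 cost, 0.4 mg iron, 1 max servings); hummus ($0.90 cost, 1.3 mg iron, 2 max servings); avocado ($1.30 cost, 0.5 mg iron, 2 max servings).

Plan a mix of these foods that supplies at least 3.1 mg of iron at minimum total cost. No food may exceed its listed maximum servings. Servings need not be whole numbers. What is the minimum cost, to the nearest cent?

$2.21

Cost per mg of iron: banana $0.3750, hummus $0.6923, avocado $2.6000.
Take 1 serving of banana: +0.4 mg iron for $0.15 (total $0.15, still need 2.7 mg).
Take 2 servings of hummus: +2.6 mg iron for $1.80 (total $1.95, still need 0.1 mg).
Take 0.2 servings of avocado: +0.1 mg iron for $0.26 (total $2.21, still need 0.0 mg).
Filling from the cheapest source first is optimal under one linear minimum: $2.21.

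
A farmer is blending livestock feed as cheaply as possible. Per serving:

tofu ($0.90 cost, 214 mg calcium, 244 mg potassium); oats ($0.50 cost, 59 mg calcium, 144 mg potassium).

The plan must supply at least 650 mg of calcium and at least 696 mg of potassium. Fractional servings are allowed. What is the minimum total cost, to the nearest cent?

Minimising a linear cost over {calcium ≥ 650, potassium ≥ 696, servings ≥ 0} — the optimum is at a vertex, using one or two foods.
tofu only: max(650/214, 696/244) = 3.037 servings → $2.73.
oats only: max(650/59, 696/144) = 11.02 servings → $5.51.
tofu + oats with both targets exact would need a negative amount; discard.
Cheapest feasible corner: $2.73.

$2.73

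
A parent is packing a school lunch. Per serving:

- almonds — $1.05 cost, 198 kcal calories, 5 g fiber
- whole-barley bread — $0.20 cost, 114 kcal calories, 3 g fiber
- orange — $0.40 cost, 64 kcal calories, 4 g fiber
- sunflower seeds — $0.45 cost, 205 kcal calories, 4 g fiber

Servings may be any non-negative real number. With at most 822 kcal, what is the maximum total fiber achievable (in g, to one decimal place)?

Fiber per kcal: orange 0.0625, whole-barley bread 0.02632, almonds 0.02525, sunflower seeds 0.01951.
With no serving limits, spend the whole calories allowance on orange: 822 kcal / 64 kcal × 4 g = 51.4 g.

51.4 g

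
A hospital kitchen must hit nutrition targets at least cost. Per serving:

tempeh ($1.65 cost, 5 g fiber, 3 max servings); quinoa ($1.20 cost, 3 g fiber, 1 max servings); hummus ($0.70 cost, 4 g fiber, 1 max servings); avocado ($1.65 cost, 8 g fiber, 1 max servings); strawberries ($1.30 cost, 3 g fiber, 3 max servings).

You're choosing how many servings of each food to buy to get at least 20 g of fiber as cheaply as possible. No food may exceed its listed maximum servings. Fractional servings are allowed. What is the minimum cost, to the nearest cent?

Cost per g of fiber: hummus $0.1750, avocado $0.2062, tempeh $0.3300, quinoa $0.4000, strawberries $0.4333.
Take 1 serving of hummus: +4.0 g fiber for $0.70 (total $0.70, still need 16.0 g).
Take 1 serving of avocado: +8.0 g fiber for $1.65 (total $2.35, still need 8.0 g).
Take 1.6 servings of tempeh: +8.0 g fiber for $2.64 (total $4.99, still need 0.0 g).
Greedy by cheapest-per-g is optimal for a single linear constraint, so the minimum cost is $4.99.

$4.99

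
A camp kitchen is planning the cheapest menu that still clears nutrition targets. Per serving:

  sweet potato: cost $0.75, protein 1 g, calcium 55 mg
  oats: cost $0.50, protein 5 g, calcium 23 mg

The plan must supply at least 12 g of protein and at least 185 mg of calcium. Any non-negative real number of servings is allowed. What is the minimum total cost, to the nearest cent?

At the optimum either one food covers both requirements or two foods hit both targets exactly; no other combination can be cheaper.
sweet potato only: max(12/1, 185/55) = 12 servings → $9.00.
oats only: max(12/5, 185/23) = 8.043 servings → $4.02.
sweet potato + oats with both tight: 2.575 servings and 1.885 servings → $2.87.
The minimum over all feasible corners is $2.87.

$2.87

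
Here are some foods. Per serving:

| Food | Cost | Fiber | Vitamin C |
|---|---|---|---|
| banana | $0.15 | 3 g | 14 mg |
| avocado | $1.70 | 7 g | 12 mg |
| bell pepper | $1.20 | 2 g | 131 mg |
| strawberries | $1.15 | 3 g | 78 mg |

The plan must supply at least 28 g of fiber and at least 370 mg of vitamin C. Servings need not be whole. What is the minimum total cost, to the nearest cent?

$3.56

For a min-cost LP with two ≥-constraints, a basic feasible solution has at most two positive variables.
banana only: max(28/3, 370/14) = 26.43 servings → $3.96.
avocado only: max(28/7, 370/12) = 30.83 servings → $52.42.
bell pepper only: max(28/2, 370/131) = 14 servings → $16.80.
strawberries only: max(28/3, 370/78) = 9.333 servings → $10.73.
banana + avocado: intersection lies outside the first quadrant.
banana + bell pepper with both tight: 8.022 servings and 1.967 servings → $3.56.
banana + strawberries with both tight: 5.594 servings and 3.74 servings → $5.14.
avocado + bell pepper with both tight: 3.279 servings and 2.524 servings → $8.60.
avocado + strawberries with both tight: 2.106 servings and 4.42 servings → $8.66.
bell pepper + strawberries: intersection lies outside the first quadrant.
Cheapest feasible corner: $3.56.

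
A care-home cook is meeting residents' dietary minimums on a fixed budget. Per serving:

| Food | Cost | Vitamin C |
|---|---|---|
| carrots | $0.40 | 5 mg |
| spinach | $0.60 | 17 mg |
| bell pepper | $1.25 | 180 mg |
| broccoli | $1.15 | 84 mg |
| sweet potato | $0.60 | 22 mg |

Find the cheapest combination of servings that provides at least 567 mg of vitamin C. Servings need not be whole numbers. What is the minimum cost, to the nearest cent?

$3.94

Cost per mg of vitamin C: bell pepper $0.0069, broccoli $0.0137, sweet potato $0.0273, spinach $0.0353, carrots $0.0800.
With no serving limits, use only bell pepper: 567 mg / 180 mg = 3.15 servings × $1.25 = $3.94.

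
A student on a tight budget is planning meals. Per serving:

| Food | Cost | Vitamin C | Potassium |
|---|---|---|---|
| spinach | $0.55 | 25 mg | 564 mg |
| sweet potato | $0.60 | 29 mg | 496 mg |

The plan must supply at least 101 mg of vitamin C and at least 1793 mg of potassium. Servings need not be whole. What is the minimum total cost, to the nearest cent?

spinach only: max(101/25, 1793/564) = 4.04 servings → $2.22.
sweet potato only: max(101/29, 1793/496) = 3.615 servings → $2.17.
spinach + sweet potato with both tight: 0.4805 servings and 3.069 servings → $2.11.
Cheapest feasible corner: $2.11.

$2.11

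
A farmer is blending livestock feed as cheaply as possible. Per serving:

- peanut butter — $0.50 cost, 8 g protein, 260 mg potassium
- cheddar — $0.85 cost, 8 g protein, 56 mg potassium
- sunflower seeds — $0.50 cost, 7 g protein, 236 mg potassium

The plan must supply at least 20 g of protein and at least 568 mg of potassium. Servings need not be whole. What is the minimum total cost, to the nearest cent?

Two binding constraints pin down two serving amounts, so the optimal mix uses at most two foods. The candidates are each food alone (scaled to the tighter of protein/potassium) and each pair with both constraints tight.
peanut butter only: max(20/8, 568/260) = 2.5 servings → $1.25.
cheddar only: max(20/8, 568/56) = 10.14 servings → $8.62.
sunflower seeds only: max(20/7, 568/236) = 2.857 servings → $1.43.
peanut butter + cheddar with both tight: 2.098 servings and 0.402 servings → $1.39.
peanut butter + sunflower seeds: intersection lies outside the first quadrant.
cheddar + sunflower seeds with both tight: 0.4973 servings and 2.289 servings → $1.57.
So the least-cost plan costs $1.25.

$1.25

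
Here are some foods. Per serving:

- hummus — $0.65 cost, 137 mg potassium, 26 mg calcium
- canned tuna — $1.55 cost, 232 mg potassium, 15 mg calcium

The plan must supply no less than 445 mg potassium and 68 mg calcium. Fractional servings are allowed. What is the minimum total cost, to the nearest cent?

$2.11

A basic optimal solution has at most two foods positive. Try each food alone and each pair with both targets met exactly.
hummus only: max(445/137, 68/26) = 3.248 servings → $2.11.
canned tuna only: max(445/232, 68/15) = 4.533 servings → $7.03.
hummus + canned tuna with both tight: 2.288 servings and 0.5668 servings → $2.37.
So the least-cost plan costs $2.11.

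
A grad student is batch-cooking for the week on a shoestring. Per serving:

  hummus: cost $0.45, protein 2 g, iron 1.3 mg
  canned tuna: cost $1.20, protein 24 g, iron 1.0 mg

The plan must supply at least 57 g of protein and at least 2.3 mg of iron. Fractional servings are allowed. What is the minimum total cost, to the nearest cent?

A basic optimal solution has at most two foods positive. Try each food alone and each pair with both targets met exactly.
hummus only: max(57/2, 2.3/1.3) = 28.5 servings → $12.82.
canned tuna only: max(57/24, 2.3/1.0) = 2.375 servings → $2.85.
hummus + canned tuna: the both-tight solution has a negative serving — not a feasible corner.
So the least-cost plan costs $2.85.

$2.85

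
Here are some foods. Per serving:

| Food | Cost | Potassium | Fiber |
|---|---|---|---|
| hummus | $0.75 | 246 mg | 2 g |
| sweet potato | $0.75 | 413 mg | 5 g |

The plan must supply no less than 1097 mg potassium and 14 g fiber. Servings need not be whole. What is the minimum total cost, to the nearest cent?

$2.10

With two linear requirements the optimum uses one or two foods; enumerate the corners.
hummus only: max(1097/246, 14/2) = 7 servings → $5.25.
sweet potato only: max(1097/413, 14/5) = 2.8 servings → $2.10.
hummus + sweet potato: the both-tight solution has a negative serving — not a feasible corner.
Cheapest feasible corner: $2.10.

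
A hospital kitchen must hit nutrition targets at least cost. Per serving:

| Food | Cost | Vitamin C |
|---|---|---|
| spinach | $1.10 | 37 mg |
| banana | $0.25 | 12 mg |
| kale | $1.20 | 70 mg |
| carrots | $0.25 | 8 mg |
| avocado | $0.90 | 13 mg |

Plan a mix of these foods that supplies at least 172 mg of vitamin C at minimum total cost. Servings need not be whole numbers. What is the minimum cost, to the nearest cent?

Cost per mg of vitamin C: kale $0.0171, banana $0.0208, spinach $0.0297, carrots $0.0312, avocado $0.0692.
With no serving limits, use only kale: 172 mg / 70 mg = 2.457 servings × $1.20 = $2.95.

$2.95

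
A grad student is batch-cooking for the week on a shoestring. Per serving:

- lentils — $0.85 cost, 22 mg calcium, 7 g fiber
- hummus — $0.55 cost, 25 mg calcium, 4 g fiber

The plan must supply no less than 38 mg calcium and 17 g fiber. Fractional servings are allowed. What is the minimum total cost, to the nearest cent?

The cheapest plan sits at a corner of the feasible region — with two constraints it uses at most two foods.
lentils only: max(38/22, 17/7) = 2.429 servings → $2.06.
hummus only: max(38/25, 17/4) = 4.25 servings → $2.34.
lentils + hummus with both targets exact would need a negative amount; discard.
So the least-cost plan costs $2.06.

$2.06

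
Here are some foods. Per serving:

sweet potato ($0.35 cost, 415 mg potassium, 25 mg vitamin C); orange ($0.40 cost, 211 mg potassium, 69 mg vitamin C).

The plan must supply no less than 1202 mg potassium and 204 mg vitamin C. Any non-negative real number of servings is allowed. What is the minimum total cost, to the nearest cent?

$1.53

At the optimum either one food covers both requirements or two foods hit both targets exactly; no other combination can be cheaper.
sweet potato only: max(1202/415, 204/25) = 8.16 servings → $2.86.
orange only: max(1202/211, 204/69) = 5.697 servings → $2.28.
sweet potato + orange with both tight: 1.708 servings and 2.338 servings → $1.53.
Cheapest feasible corner: $1.53.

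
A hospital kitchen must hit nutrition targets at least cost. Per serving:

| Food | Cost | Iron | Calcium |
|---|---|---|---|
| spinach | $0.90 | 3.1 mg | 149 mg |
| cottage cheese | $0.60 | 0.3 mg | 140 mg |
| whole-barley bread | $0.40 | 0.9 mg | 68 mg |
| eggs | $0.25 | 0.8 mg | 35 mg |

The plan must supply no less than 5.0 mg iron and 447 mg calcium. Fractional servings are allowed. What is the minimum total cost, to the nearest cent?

With two linear requirements the optimum uses one or two foods; enumerate the corners.
spinach only: max(5.0/3.1, 447/149) = 3 servings → $2.70.
cottage cheese only: max(5.0/0.3, 447/140) = 16.67 servings → $10.00.
whole-barley bread only: max(5.0/0.9, 447/68) = 6.574 servings → $2.63.
eggs only: max(5.0/0.8, 447/35) = 12.77 servings → $3.19.
spinach + cottage cheese with both tight: 1.454 servings and 1.646 servings → $2.30.
spinach + whole-barley bread with both targets exact would need a negative amount; discard.
spinach + eggs: intersection lies outside the first quadrant.
cottage cheese + whole-barley bread with both tight: 0.59 servings and 5.359 servings → $2.50.
cottage cheese + eggs with both tight: 1.799 servings and 5.575 servings → $2.47.
whole-barley bread + eggs: the both-tight solution has a negative serving — not a feasible corner.
The minimum over all feasible corners is $2.30.

$2.30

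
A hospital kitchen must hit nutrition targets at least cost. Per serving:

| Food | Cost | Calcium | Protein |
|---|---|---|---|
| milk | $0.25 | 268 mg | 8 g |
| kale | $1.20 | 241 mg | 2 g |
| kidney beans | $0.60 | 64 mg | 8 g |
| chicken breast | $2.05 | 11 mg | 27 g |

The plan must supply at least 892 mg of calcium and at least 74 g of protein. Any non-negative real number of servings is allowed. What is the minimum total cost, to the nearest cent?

This is a tiny linear program; its minimum lies at a vertex of the feasible set. List the vertices and price them.
milk only: max(892/268, 74/8) = 9.25 servings → $2.31.
kale only: max(892/241, 74/2) = 37 servings → $44.40.
kidney beans only: max(892/64, 74/8) = 13.94 servings → $8.36.
chicken breast only: max(892/11, 74/27) = 81.09 servings → $166.24.
milk + kale: intersection lies outside the first quadrant.
milk + kidney beans with both tight: 1.471 servings and 7.779 servings → $5.04.
milk + chicken breast with both tight: 3.255 servings and 1.776 servings → $4.45.
kale + kidney beans with both tight: 1.333 servings and 8.917 servings → $6.95.
kale + chicken breast with both tight: 3.588 servings and 2.475 servings → $9.38.
kidney beans + chicken breast with both targets exact would need a negative amount; discard.
So the least-cost plan costs $2.31.

$2.31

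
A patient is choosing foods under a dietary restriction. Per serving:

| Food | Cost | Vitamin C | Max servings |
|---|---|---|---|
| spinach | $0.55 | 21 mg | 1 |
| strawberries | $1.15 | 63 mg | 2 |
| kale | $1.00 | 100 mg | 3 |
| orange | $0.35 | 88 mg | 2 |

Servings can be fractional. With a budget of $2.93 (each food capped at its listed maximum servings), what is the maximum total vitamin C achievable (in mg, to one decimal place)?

399.0 mg

Vitamin C per dollar: orange 251.4, kale 100, strawberries 54.78, spinach 38.18.
Take 2 servings of orange: spends $0.70, +176.0 mg vitamin C (running total 176.0 mg).
Take 2.23 servings of kale: spends $2.23, +223.0 mg vitamin C (running total 399.0 mg).
Greedy by best ratio exhausts the cost allowance optimally: 399.0 mg.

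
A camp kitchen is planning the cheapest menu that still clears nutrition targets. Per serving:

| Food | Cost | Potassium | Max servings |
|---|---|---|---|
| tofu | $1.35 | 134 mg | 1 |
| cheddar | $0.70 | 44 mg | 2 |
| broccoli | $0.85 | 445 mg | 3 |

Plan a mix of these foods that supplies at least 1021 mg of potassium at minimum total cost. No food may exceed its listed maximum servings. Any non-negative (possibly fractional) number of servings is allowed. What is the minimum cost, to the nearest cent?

$1.95

Cost per mg of potassium: broccoli $0.0019, tofu $0.0101, cheddar $0.0159.
Take 2.294 servings of broccoli: +1021.0 mg potassium for $1.95 (total $1.95, still need 0.0 mg).
Filling from the cheapest source first is optimal under one linear minimum: $1.95.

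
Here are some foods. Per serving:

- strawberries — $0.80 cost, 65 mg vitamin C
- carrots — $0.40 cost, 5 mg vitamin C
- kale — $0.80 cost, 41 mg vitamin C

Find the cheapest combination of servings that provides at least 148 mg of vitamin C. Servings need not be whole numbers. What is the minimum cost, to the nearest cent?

$1.82

Cost per mg of vitamin C: strawberries $0.0123, kale $0.0195, carrots $0.0800.
With no serving limits, use only strawberries: 148 mg / 65 mg = 2.277 servings × $0.80 = $1.82.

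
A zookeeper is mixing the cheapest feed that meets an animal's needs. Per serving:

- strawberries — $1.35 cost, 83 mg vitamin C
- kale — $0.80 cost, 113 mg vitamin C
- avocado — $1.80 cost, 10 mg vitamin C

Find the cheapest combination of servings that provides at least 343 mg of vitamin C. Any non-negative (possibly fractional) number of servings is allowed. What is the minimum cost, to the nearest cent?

Cost per mg of vitamin C: kale $0.0071, strawberries $0.0163, avocado $0.1800.
With no serving limits, use only kale: 343 mg / 113 mg = 3.035 servings × $0.80 = $2.43.

$2.43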